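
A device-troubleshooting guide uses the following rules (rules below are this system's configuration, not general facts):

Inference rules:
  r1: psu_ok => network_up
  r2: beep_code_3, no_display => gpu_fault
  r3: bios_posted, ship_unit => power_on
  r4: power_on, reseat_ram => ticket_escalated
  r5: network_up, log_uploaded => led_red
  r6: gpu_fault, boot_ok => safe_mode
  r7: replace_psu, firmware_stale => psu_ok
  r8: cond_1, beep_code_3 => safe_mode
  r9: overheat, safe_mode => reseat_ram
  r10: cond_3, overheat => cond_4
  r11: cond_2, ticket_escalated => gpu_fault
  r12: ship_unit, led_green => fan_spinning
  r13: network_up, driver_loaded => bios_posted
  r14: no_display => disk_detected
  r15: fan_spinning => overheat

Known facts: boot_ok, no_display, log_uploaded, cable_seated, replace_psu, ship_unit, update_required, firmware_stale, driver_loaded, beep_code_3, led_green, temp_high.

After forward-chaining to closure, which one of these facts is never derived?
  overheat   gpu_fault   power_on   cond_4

cond_4

[1] r2 [beep_code_3, no_display => gpu_fault]; r7 [replace_psu, firmware_stale => psu_ok]; r12 [ship_unit, led_green => fan_spinning]; r14 [no_display => disk_detected]. ⇒ new: gpu_fault, psu_ok, fan_spinning, disk_detected.
[2] r1 [psu_ok => network_up]; r6 [gpu_fault, boot_ok => safe_mode]; r15 [fan_spinning => overheat]. ⇒ new: network_up, safe_mode, overheat.
[3] r5 [network_up, log_uploaded => led_red]; r9 [overheat, safe_mode => reseat_ram]; r13 [network_up, driver_loaded => bios_posted]. ⇒ new: led_red, reseat_ram, bios_posted.
[4] r3 [bios_posted, ship_unit => power_on]. ⇒ new: power_on.
[5] r4 [power_on, reseat_ram => ticket_escalated]. ⇒ new: ticket_escalated.
Derived: overheat (round 2), gpu_fault (round 1), power_on (round 4). cond_4 never appears in any round.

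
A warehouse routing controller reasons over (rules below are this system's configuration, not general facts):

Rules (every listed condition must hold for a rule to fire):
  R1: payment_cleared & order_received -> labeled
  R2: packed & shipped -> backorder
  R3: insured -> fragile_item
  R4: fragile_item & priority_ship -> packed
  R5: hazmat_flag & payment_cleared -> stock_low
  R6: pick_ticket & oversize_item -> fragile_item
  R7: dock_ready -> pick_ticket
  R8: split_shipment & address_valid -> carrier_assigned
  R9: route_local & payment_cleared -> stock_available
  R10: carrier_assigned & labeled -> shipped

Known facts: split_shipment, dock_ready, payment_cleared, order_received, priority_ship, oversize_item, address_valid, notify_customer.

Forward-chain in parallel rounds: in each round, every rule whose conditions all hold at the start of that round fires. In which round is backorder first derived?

Round 1: R1 [payment_cleared & order_received -> labeled]; R7 [dock_ready -> pick_ticket]; R8 [split_shipment & address_valid -> carrier_assigned]. Adds labeled, pick_ticket, carrier_assigned.
Round 2: R6 [pick_ticket & oversize_item -> fragile_item]; R10 [carrier_assigned & labeled -> shipped]. Adds fragile_item, shipped.
Round 3: R4 [fragile_item & priority_ship -> packed]. Adds packed.
Round 4: R2 [packed & shipped -> backorder]. Adds backorder.
backorder first appears in round 4.

4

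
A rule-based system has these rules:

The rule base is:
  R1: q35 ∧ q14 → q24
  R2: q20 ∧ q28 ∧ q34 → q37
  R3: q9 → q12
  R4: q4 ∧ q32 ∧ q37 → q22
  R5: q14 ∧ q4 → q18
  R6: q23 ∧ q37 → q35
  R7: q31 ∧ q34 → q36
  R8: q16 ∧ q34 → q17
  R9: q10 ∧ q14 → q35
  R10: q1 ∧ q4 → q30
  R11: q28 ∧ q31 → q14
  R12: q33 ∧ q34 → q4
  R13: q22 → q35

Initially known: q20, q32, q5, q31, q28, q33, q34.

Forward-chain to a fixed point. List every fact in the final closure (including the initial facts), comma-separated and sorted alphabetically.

q14, q18, q20, q22, q24, q28, q31, q32, q33, q34, q35, q36, q37, q4, q5

Round 1 fires R2, R7, R11, R12, giving q37, q36, q14, q4.
Round 2 fires R4, R5, giving q22, q18.
Round 3 fires R13, giving q35.
Round 4 fires R1, giving q24.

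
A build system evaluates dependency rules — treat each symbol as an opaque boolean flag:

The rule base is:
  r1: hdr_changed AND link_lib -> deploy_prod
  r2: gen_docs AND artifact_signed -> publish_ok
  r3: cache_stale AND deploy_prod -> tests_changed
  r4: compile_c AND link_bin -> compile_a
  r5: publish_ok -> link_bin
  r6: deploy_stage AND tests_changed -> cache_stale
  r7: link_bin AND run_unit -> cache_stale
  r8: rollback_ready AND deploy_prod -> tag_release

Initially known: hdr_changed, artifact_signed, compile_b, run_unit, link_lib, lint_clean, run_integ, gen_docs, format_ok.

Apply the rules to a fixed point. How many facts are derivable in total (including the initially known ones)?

Round 1: r1 [hdr_changed AND link_lib -> deploy_prod]; r2 [gen_docs AND artifact_signed -> publish_ok]. New: deploy_prod, publish_ok.
Round 2: r5 [publish_ok -> link_bin]. New: link_bin.
Round 3: r7 [link_bin AND run_unit -> cache_stale]. New: cache_stale.
Round 4: r3 [cache_stale AND deploy_prod -> tests_changed]. New: tests_changed.
Closure: {artifact_signed, cache_stale, compile_b, deploy_prod, format_ok, gen_docs, hdr_changed, link_bin, link_lib, lint_clean, publish_ok, run_integ, run_unit, tests_changed} — 14 facts.

14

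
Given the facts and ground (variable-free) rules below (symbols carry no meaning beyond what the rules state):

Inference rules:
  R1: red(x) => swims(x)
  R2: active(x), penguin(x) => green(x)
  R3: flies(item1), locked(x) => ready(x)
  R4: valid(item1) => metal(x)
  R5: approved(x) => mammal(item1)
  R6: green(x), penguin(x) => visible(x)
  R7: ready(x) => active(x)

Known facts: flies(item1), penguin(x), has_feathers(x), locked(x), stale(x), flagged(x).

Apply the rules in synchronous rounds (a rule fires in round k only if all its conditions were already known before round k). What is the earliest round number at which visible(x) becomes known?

[1] R3 [flies(item1), locked(x) => ready(x)]. ⇒ new: ready(x).
[2] R7 [ready(x) => active(x)]. ⇒ new: active(x).
[3] R2 [active(x), penguin(x) => green(x)]. ⇒ new: green(x).
[4] R6 [green(x), penguin(x) => visible(x)]. ⇒ new: visible(x).
visible(x) first appears in round 4.

4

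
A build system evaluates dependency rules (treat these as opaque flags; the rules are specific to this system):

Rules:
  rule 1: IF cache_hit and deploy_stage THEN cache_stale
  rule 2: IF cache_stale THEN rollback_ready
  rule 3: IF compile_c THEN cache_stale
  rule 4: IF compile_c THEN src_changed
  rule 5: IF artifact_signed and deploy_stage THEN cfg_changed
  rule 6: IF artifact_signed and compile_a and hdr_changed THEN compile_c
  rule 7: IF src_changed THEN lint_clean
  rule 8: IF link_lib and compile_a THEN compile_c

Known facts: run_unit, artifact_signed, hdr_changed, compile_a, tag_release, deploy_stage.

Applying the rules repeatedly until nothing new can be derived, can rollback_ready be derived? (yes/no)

Round 1 fires rule 5, rule 6, giving cfg_changed, compile_c.
Round 2 fires rule 3, rule 4, giving cache_stale, src_changed.
Round 3 fires rule 2, rule 7, giving rollback_ready, lint_clean.
rollback_ready appears in round 3, so it is derivable.

yes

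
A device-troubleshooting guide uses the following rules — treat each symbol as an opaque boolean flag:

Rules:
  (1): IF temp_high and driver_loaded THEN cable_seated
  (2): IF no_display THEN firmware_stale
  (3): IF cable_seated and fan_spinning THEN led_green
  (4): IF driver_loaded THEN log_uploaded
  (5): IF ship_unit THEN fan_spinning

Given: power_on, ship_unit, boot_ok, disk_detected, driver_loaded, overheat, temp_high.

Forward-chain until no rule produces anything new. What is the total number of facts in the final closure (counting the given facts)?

11

Round 1 — (1), (4), (5), derive cable_seated, log_uploaded, fan_spinning.
Round 2 — (3), derive led_green.
Closure: {boot_ok, cable_seated, disk_detected, driver_loaded, fan_spinning, led_green, log_uploaded, overheat, power_on, ship_unit, temp_high} — 11 facts.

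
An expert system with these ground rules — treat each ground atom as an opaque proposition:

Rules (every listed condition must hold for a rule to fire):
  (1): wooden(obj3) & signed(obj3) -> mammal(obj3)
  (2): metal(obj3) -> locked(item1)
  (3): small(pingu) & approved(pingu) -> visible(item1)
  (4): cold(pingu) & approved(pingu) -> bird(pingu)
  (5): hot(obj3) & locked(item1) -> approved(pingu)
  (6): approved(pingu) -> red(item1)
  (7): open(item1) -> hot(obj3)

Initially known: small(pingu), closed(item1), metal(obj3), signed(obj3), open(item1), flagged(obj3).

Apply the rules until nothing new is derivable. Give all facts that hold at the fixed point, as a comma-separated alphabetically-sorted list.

Round 1: (2) [metal(obj3) -> locked(item1)]; (7) [open(item1) -> hot(obj3)]. Adds locked(item1), hot(obj3).
Round 2: (5) [hot(obj3) & locked(item1) -> approved(pingu)]. Adds approved(pingu).
Round 3: (3) [small(pingu) & approved(pingu) -> visible(item1)]; (6) [approved(pingu) -> red(item1)]. Adds visible(item1), red(item1).

approved(pingu), closed(item1), flagged(obj3), hot(obj3), locked(item1), metal(obj3), open(item1), red(item1), signed(obj3), small(pingu), visible(item1)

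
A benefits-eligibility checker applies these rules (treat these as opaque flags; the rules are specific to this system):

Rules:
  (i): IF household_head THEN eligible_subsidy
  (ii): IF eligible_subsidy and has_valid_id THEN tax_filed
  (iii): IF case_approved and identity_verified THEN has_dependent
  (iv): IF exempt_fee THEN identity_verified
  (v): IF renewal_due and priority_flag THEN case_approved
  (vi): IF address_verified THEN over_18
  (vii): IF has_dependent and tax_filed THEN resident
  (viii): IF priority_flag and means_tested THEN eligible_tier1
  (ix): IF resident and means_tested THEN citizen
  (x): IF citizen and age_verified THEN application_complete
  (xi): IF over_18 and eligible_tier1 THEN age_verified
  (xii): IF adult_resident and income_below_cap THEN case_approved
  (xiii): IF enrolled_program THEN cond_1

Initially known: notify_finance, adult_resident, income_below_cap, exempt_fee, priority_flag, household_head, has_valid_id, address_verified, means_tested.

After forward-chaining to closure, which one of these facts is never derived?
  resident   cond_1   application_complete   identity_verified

cond_1

[1] (i) [IF household_head THEN eligible_subsidy]; (iv) [IF exempt_fee THEN identity_verified]; (vi) [IF address_verified THEN over_18]; (viii) [IF priority_flag and means_tested THEN eligible_tier1]; (xii) [IF adult_resident and income_below_cap THEN case_approved]. ⇒ new: eligible_subsidy, identity_verified, over_18, eligible_tier1, case_approved.
[2] (ii) [IF eligible_subsidy and has_valid_id THEN tax_filed]; (iii) [IF case_approved and identity_verified THEN has_dependent]; (xi) [IF over_18 and eligible_tier1 THEN age_verified]. ⇒ new: tax_filed, has_dependent, age_verified.
[3] (vii) [IF has_dependent and tax_filed THEN resident]. ⇒ new: resident.
[4] (ix) [IF resident and means_tested THEN citizen]. ⇒ new: citizen.
[5] (x) [IF citizen and age_verified THEN application_complete]. ⇒ new: application_complete.
Derived: resident (round 3), identity_verified (round 1), application_complete (round 5). cond_1 never appears in any round.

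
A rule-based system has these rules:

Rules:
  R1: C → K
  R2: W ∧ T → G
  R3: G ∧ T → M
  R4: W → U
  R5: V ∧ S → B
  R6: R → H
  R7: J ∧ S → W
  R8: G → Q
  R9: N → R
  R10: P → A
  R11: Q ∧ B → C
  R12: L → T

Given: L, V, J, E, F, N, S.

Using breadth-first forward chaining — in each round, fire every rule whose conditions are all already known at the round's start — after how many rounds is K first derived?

5

[1] R5 [V ∧ S → B]; R7 [J ∧ S → W]; R9 [N → R]; R12 [L → T]. ⇒ new: B, W, R, T.
[2] R2 [W ∧ T → G]; R4 [W → U]; R6 [R → H]. ⇒ new: G, U, H.
[3] R3 [G ∧ T → M]; R8 [G → Q]. ⇒ new: M, Q.
[4] R11 [Q ∧ B → C]. ⇒ new: C.
[5] R1 [C → K]. ⇒ new: K.
K first appears in round 5.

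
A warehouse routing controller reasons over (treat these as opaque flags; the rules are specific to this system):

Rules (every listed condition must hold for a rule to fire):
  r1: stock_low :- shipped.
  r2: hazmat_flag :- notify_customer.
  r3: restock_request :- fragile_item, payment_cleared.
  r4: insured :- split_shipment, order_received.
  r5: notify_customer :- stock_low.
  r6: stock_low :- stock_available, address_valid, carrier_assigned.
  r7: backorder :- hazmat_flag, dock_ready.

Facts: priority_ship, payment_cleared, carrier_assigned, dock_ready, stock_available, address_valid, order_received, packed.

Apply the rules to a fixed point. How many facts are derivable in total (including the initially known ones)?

12

Round 1: r6 [stock_low :- stock_available, address_valid, carrier_assigned.]. New: stock_low.
Round 2: r5 [notify_customer :- stock_low.]. New: notify_customer.
Round 3: r2 [hazmat_flag :- notify_customer.]. New: hazmat_flag.
Round 4: r7 [backorder :- hazmat_flag, dock_ready.]. New: backorder.
Closure: {address_valid, backorder, carrier_assigned, dock_ready, hazmat_flag, notify_customer, order_received, packed, payment_cleared, priority_ship, stock_available, stock_low} — 12 facts.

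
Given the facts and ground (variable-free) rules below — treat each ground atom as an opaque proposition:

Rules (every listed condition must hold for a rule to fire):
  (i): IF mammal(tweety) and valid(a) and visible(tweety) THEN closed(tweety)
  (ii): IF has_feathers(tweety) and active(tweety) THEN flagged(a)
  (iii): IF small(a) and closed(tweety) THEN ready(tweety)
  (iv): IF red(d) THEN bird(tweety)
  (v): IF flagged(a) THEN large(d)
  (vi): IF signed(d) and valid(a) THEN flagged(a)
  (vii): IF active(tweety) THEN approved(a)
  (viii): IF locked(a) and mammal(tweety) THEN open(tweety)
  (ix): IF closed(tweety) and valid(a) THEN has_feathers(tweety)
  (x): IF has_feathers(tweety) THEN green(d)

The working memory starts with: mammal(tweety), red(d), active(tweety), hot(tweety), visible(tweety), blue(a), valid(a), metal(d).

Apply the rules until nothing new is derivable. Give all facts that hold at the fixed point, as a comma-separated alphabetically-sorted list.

active(tweety), approved(a), bird(tweety), blue(a), closed(tweety), flagged(a), green(d), has_feathers(tweety), hot(tweety), large(d), mammal(tweety), metal(d), red(d), valid(a), visible(tweety)

Round 1: (i) [IF mammal(tweety) and valid(a) and visible(tweety) THEN closed(tweety)]; (iv) [IF red(d) THEN bird(tweety)]; (vii) [IF active(tweety) THEN approved(a)]. New: closed(tweety), bird(tweety), approved(a).
Round 2: (ix) [IF closed(tweety) and valid(a) THEN has_feathers(tweety)]. New: has_feathers(tweety).
Round 3: (ii) [IF has_feathers(tweety) and active(tweety) THEN flagged(a)]; (x) [IF has_feathers(tweety) THEN green(d)]. New: flagged(a), green(d).
Round 4: (v) [IF flagged(a) THEN large(d)]. New: large(d).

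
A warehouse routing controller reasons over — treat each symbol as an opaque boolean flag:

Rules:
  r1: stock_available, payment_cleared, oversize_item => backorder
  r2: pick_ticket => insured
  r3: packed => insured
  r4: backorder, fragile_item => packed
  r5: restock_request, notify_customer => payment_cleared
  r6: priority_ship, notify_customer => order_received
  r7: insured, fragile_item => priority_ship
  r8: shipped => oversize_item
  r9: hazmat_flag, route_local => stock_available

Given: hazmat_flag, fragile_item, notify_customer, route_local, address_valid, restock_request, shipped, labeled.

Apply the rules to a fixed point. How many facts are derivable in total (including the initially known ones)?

Round 1: r5 [restock_request, notify_customer => payment_cleared]; r8 [shipped => oversize_item]; r9 [hazmat_flag, route_local => stock_available]. New: payment_cleared, oversize_item, stock_available.
Round 2: r1 [stock_available, payment_cleared, oversize_item => backorder]. New: backorder.
Round 3: r4 [backorder, fragile_item => packed]. New: packed.
Round 4: r3 [packed => insured]. New: insured.
Round 5: r7 [insured, fragile_item => priority_ship]. New: priority_ship.
Round 6: r6 [priority_ship, notify_customer => order_received]. New: order_received.
Closure: {address_valid, backorder, fragile_item, hazmat_flag, insured, labeled, notify_customer, order_received, oversize_item, packed, payment_cleared, priority_ship, restock_request, route_local, shipped, stock_available} — 16 facts.

16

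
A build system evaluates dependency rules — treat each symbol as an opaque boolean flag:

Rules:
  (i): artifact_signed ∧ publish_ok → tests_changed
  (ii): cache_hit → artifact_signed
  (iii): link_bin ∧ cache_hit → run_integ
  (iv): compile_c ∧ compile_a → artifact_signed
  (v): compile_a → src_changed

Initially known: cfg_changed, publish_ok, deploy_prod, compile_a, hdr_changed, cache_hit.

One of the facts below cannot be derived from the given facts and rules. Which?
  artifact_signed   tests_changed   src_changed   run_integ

Round 1 fires (ii), (v), giving artifact_signed, src_changed.
Round 2 fires (i), giving tests_changed.
Derived: artifact_signed (round 1), src_changed (round 1), tests_changed (round 2). run_integ never appears in any round.

run_integ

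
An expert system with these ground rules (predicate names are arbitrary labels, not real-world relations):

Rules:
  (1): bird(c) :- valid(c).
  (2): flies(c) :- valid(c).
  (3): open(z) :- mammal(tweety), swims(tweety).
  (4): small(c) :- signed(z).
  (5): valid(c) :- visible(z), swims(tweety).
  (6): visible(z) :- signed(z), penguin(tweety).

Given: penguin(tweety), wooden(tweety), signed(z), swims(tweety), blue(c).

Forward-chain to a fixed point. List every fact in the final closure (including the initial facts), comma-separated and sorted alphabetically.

Round 1 — (4), (6), derive small(c), visible(z).
Round 2 — (5), derive valid(c).
Round 3 — (1), (2), derive bird(c), flies(c).

bird(c), blue(c), flies(c), penguin(tweety), signed(z), small(c), swims(tweety), valid(c), visible(z), wooden(tweety)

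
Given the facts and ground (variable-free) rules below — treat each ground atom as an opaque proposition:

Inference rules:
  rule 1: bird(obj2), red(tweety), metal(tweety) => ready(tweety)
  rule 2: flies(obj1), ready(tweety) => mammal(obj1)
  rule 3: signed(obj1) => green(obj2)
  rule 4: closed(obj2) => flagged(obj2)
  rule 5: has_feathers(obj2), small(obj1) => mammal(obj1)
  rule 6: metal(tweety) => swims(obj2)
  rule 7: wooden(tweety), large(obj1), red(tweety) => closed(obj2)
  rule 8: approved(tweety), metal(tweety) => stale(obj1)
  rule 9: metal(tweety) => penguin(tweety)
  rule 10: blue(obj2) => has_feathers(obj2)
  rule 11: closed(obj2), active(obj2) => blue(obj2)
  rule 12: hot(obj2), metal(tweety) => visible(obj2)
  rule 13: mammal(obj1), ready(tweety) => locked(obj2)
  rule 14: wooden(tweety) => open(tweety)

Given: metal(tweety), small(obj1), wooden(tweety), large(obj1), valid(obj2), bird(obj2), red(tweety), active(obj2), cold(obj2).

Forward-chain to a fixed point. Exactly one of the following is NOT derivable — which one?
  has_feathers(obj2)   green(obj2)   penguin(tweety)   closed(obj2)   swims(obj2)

green(obj2)

[1] rule 1 [bird(obj2), red(tweety), metal(tweety) => ready(tweety)]; rule 6 [metal(tweety) => swims(obj2)]; rule 7 [wooden(tweety), large(obj1), red(tweety) => closed(obj2)]; rule 9 [metal(tweety) => penguin(tweety)]; rule 14 [wooden(tweety) => open(tweety)]. ⇒ new: ready(tweety), swims(obj2), closed(obj2), penguin(tweety), open(tweety).
[2] rule 4 [closed(obj2) => flagged(obj2)]; rule 11 [closed(obj2), active(obj2) => blue(obj2)]. ⇒ new: flagged(obj2), blue(obj2).
[3] rule 10 [blue(obj2) => has_feathers(obj2)]. ⇒ new: has_feathers(obj2).
[4] rule 5 [has_feathers(obj2), small(obj1) => mammal(obj1)]. ⇒ new: mammal(obj1).
[5] rule 13 [mammal(obj1), ready(tweety) => locked(obj2)]. ⇒ new: locked(obj2).
Derived: swims(obj2) (round 1), has_feathers(obj2) (round 3), closed(obj2) (round 1), penguin(tweety) (round 1). green(obj2) never appears in any round.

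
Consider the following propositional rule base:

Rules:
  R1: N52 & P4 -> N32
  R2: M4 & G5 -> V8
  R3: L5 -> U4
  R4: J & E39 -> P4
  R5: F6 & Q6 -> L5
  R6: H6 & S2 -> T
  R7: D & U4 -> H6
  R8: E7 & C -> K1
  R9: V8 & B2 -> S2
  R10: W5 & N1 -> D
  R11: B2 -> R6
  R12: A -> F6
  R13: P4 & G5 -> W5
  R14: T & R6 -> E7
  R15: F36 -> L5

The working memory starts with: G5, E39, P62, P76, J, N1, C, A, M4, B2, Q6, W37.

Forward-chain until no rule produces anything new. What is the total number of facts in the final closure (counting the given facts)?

Round 1: R2 [M4 & G5 -> V8]; R4 [J & E39 -> P4]; R11 [B2 -> R6]; R12 [A -> F6]. Adds V8, P4, R6, F6.
Round 2: R5 [F6 & Q6 -> L5]; R9 [V8 & B2 -> S2]; R13 [P4 & G5 -> W5]. Adds L5, S2, W5.
Round 3: R3 [L5 -> U4]; R10 [W5 & N1 -> D]. Adds U4, D.
Round 4: R7 [D & U4 -> H6]. Adds H6.
Round 5: R6 [H6 & S2 -> T]. Adds T.
Round 6: R14 [T & R6 -> E7]. Adds E7.
Round 7: R8 [E7 & C -> K1]. Adds K1.
Closure: {A, B2, C, D, E39, E7, F6, G5, H6, J, K1, L5, M4, N1, P4, P62, P76, Q6, R6, S2, T, U4, V8, W37, W5} — 25 facts.

25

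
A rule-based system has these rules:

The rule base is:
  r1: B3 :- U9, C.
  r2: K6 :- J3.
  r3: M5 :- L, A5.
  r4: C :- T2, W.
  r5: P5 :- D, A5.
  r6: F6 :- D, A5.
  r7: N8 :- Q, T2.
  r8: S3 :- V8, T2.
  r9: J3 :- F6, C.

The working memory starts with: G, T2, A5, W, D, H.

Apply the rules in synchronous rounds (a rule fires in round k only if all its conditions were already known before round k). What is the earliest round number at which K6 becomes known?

Round 1 fires r4, r5, r6, giving C, P5, F6.
Round 2 fires r9, giving J3.
Round 3 fires r2, giving K6.
K6 first appears in round 3.

3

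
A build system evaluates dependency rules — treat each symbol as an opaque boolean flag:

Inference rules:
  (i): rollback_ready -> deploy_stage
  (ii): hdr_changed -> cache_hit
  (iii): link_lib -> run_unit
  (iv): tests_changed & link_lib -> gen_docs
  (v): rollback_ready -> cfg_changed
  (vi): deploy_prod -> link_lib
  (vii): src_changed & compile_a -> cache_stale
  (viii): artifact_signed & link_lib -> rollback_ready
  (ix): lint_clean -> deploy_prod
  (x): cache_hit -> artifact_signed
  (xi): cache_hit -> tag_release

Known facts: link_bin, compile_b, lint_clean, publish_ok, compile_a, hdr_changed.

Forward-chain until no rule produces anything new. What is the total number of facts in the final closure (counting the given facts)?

15

[1] (ii) [hdr_changed -> cache_hit]; (ix) [lint_clean -> deploy_prod]. ⇒ new: cache_hit, deploy_prod.
[2] (vi) [deploy_prod -> link_lib]; (x) [cache_hit -> artifact_signed]; (xi) [cache_hit -> tag_release]. ⇒ new: link_lib, artifact_signed, tag_release.
[3] (iii) [link_lib -> run_unit]; (viii) [artifact_signed & link_lib -> rollback_ready]. ⇒ new: run_unit, rollback_ready.
[4] (i) [rollback_ready -> deploy_stage]; (v) [rollback_ready -> cfg_changed]. ⇒ new: deploy_stage, cfg_changed.
Closure: {artifact_signed, cache_hit, cfg_changed, compile_a, compile_b, deploy_prod, deploy_stage, hdr_changed, link_bin, link_lib, lint_clean, publish_ok, rollback_ready, run_unit, tag_release} — 15 facts.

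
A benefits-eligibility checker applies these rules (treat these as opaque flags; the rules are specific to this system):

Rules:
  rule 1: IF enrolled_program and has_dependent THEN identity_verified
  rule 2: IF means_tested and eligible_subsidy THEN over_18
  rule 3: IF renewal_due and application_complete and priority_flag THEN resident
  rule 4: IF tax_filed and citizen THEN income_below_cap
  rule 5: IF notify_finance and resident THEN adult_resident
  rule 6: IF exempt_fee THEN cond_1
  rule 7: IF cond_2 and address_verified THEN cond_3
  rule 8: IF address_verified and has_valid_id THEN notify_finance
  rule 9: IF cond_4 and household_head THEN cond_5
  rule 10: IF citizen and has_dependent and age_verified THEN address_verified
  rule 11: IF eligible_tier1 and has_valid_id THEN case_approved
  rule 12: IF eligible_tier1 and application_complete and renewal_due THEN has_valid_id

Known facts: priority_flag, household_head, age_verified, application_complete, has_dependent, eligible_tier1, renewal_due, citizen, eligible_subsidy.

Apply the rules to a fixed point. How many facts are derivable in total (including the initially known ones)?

Round 1 fires rule 3, rule 10, rule 12, giving resident, address_verified, has_valid_id.
Round 2 fires rule 8, rule 11, giving notify_finance, case_approved.
Round 3 fires rule 5, giving adult_resident.
Closure: {address_verified, adult_resident, age_verified, application_complete, case_approved, citizen, eligible_subsidy, eligible_tier1, has_dependent, has_valid_id, household_head, notify_finance, priority_flag, renewal_due, resident} — 15 facts.

15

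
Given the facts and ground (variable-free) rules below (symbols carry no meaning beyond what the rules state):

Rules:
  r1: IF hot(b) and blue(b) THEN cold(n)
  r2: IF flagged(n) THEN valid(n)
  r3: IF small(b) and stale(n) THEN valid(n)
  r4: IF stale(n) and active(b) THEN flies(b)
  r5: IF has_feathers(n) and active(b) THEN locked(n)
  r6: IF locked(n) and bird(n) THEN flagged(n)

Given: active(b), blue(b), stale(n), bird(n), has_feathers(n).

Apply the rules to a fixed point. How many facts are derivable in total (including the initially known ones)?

Round 1: r4 [IF stale(n) and active(b) THEN flies(b)]; r5 [IF has_feathers(n) and active(b) THEN locked(n)]. Adds flies(b), locked(n).
Round 2: r6 [IF locked(n) and bird(n) THEN flagged(n)]. Adds flagged(n).
Round 3: r2 [IF flagged(n) THEN valid(n)]. Adds valid(n).
Closure: {active(b), bird(n), blue(b), flagged(n), flies(b), has_feathers(n), locked(n), stale(n), valid(n)} — 9 facts.

9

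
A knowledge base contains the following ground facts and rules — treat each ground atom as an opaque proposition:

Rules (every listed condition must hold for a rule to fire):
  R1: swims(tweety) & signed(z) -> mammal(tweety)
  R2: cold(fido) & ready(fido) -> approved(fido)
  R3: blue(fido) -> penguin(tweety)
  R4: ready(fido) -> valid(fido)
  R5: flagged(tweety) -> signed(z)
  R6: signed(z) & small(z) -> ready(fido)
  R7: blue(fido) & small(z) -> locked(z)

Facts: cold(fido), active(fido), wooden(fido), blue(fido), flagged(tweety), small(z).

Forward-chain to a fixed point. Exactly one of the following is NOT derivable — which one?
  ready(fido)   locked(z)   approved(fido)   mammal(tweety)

[1] R3 [blue(fido) -> penguin(tweety)]; R5 [flagged(tweety) -> signed(z)]; R7 [blue(fido) & small(z) -> locked(z)]. ⇒ new: penguin(tweety), signed(z), locked(z).
[2] R6 [signed(z) & small(z) -> ready(fido)]. ⇒ new: ready(fido).
[3] R2 [cold(fido) & ready(fido) -> approved(fido)]; R4 [ready(fido) -> valid(fido)]. ⇒ new: approved(fido), valid(fido).
Derived: approved(fido) (round 3), locked(z) (round 1), ready(fido) (round 2). mammal(tweety) never appears in any round.

mammal(tweety)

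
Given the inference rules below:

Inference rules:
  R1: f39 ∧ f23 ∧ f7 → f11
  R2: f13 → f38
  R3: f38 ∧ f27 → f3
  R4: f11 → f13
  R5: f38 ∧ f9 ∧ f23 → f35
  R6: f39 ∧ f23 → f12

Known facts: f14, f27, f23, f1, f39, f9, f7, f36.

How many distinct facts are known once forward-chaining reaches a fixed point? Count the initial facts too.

14

Round 1: R1 [f39 ∧ f23 ∧ f7 → f11]; R6 [f39 ∧ f23 → f12]. New: f11, f12.
Round 2: R4 [f11 → f13]. New: f13.
Round 3: R2 [f13 → f38]. New: f38.
Round 4: R3 [f38 ∧ f27 → f3]; R5 [f38 ∧ f9 ∧ f23 → f35]. New: f3, f35.
Closure: {f1, f11, f12, f13, f14, f23, f27, f3, f35, f36, f38, f39, f7, f9} — 14 facts.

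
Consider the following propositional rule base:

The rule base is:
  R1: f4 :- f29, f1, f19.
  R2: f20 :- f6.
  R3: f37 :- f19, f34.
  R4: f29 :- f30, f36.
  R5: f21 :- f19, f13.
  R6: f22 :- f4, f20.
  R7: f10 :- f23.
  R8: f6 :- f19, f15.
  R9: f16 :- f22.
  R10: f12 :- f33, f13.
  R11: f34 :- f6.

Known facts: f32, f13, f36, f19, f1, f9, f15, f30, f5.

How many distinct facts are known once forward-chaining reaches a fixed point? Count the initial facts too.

18

[1] R4 [f29 :- f30, f36.]; R5 [f21 :- f19, f13.]; R8 [f6 :- f19, f15.]. ⇒ new: f29, f21, f6.
[2] R1 [f4 :- f29, f1, f19.]; R2 [f20 :- f6.]; R11 [f34 :- f6.]. ⇒ new: f4, f20, f34.
[3] R3 [f37 :- f19, f34.]; R6 [f22 :- f4, f20.]. ⇒ new: f37, f22.
[4] R9 [f16 :- f22.]. ⇒ new: f16.
Closure: {f1, f13, f15, f16, f19, f20, f21, f22, f29, f30, f32, f34, f36, f37, f4, f5, f6, f9} — 18 facts.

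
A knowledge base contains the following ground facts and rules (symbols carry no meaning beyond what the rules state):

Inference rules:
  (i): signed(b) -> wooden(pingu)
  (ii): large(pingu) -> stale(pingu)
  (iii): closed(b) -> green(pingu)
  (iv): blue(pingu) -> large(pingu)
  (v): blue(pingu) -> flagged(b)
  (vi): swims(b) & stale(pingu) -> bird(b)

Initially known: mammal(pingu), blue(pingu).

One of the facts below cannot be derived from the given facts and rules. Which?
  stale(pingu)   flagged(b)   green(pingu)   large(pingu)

green(pingu)

Round 1: (iv) [blue(pingu) -> large(pingu)]; (v) [blue(pingu) -> flagged(b)]. Adds large(pingu), flagged(b).
Round 2: (ii) [large(pingu) -> stale(pingu)]. Adds stale(pingu).
Derived: flagged(b) (round 1), stale(pingu) (round 2), large(pingu) (round 1). green(pingu) never appears in any round.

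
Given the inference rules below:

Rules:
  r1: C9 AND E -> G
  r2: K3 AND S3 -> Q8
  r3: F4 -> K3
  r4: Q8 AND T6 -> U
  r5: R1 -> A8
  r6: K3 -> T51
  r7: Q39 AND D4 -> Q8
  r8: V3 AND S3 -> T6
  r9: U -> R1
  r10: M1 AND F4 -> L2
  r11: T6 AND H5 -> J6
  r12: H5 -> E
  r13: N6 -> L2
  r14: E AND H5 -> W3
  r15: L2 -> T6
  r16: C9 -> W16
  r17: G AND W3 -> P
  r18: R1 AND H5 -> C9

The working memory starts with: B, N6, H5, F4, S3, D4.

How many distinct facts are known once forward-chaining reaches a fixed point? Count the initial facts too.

[1] r3 [F4 -> K3]; r12 [H5 -> E]; r13 [N6 -> L2]. ⇒ new: K3, E, L2.
[2] r2 [K3 AND S3 -> Q8]; r6 [K3 -> T51]; r14 [E AND H5 -> W3]; r15 [L2 -> T6]. ⇒ new: Q8, T51, W3, T6.
[3] r4 [Q8 AND T6 -> U]; r11 [T6 AND H5 -> J6]. ⇒ new: U, J6.
[4] r9 [U -> R1]. ⇒ new: R1.
[5] r5 [R1 -> A8]; r18 [R1 AND H5 -> C9]. ⇒ new: A8, C9.
[6] r1 [C9 AND E -> G]; r16 [C9 -> W16]. ⇒ new: G, W16.
[7] r17 [G AND W3 -> P]. ⇒ new: P.
Closure: {A8, B, C9, D4, E, F4, G, H5, J6, K3, L2, N6, P, Q8, R1, S3, T51, T6, U, W16, W3} — 21 facts.

21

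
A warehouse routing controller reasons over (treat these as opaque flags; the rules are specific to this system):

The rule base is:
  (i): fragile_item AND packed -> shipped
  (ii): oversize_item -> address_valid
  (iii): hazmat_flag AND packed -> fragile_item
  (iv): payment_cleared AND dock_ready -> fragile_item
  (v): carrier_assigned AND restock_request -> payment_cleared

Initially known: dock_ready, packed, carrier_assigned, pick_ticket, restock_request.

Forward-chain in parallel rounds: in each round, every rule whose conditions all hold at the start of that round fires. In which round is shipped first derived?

3

Round 1: (v) [carrier_assigned AND restock_request -> payment_cleared]. Adds payment_cleared.
Round 2: (iv) [payment_cleared AND dock_ready -> fragile_item]. Adds fragile_item.
Round 3: (i) [fragile_item AND packed -> shipped]. Adds shipped.
shipped first appears in round 3.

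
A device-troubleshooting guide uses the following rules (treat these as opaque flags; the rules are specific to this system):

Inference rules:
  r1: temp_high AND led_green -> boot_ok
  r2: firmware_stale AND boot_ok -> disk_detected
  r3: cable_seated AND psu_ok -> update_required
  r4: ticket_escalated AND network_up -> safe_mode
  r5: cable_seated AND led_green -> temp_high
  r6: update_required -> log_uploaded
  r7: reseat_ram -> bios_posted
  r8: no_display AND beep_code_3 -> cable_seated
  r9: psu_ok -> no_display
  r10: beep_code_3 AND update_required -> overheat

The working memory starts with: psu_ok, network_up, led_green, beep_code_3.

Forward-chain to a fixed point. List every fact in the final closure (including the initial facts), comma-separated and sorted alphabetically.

beep_code_3, boot_ok, cable_seated, led_green, log_uploaded, network_up, no_display, overheat, psu_ok, temp_high, update_required

Round 1: r9 [psu_ok -> no_display]. New: no_display.
Round 2: r8 [no_display AND beep_code_3 -> cable_seated]. New: cable_seated.
Round 3: r3 [cable_seated AND psu_ok -> update_required]; r5 [cable_seated AND led_green -> temp_high]. New: update_required, temp_high.
Round 4: r1 [temp_high AND led_green -> boot_ok]; r6 [update_required -> log_uploaded]; r10 [beep_code_3 AND update_required -> overheat]. New: boot_ok, log_uploaded, overheat.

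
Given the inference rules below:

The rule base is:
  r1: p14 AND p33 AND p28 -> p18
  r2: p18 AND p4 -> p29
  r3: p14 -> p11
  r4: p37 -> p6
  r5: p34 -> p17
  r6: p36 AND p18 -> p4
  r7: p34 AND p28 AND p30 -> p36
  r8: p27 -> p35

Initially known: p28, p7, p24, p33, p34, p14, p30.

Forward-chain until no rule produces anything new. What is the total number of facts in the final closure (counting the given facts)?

Round 1: r1 [p14 AND p33 AND p28 -> p18]; r3 [p14 -> p11]; r5 [p34 -> p17]; r7 [p34 AND p28 AND p30 -> p36]. Adds p18, p11, p17, p36.
Round 2: r6 [p36 AND p18 -> p4]. Adds p4.
Round 3: r2 [p18 AND p4 -> p29]. Adds p29.
Closure: {p11, p14, p17, p18, p24, p28, p29, p30, p33, p34, p36, p4, p7} — 13 facts.

13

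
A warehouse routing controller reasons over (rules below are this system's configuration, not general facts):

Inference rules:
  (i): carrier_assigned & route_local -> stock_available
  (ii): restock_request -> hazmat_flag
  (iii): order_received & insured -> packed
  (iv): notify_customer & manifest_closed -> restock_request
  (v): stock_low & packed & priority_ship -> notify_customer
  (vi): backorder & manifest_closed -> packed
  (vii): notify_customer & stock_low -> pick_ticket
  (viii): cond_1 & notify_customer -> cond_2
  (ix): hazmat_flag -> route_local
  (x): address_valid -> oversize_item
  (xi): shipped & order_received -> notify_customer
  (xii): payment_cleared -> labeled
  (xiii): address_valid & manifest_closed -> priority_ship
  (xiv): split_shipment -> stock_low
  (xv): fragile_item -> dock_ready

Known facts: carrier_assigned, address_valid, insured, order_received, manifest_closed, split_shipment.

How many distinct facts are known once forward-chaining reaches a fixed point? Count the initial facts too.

16

Round 1: (iii) [order_received & insured -> packed]; (x) [address_valid -> oversize_item]; (xiii) [address_valid & manifest_closed -> priority_ship]; (xiv) [split_shipment -> stock_low]. New: packed, oversize_item, priority_ship, stock_low.
Round 2: (v) [stock_low & packed & priority_ship -> notify_customer]. New: notify_customer.
Round 3: (iv) [notify_customer & manifest_closed -> restock_request]; (vii) [notify_customer & stock_low -> pick_ticket]. New: restock_request, pick_ticket.
Round 4: (ii) [restock_request -> hazmat_flag]. New: hazmat_flag.
Round 5: (ix) [hazmat_flag -> route_local]. New: route_local.
Round 6: (i) [carrier_assigned & route_local -> stock_available]. New: stock_available.
Closure: {address_valid, carrier_assigned, hazmat_flag, insured, manifest_closed, notify_customer, order_received, oversize_item, packed, pick_ticket, priority_ship, restock_request, route_local, split_shipment, stock_available, stock_low} — 16 facts.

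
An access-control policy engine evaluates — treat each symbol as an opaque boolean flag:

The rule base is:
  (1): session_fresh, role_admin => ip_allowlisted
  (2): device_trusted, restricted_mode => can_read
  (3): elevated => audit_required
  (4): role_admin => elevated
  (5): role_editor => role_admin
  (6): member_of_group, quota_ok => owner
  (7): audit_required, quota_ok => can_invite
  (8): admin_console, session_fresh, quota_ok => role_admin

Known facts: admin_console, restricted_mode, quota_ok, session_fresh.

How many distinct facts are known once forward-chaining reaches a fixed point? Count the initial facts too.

9

[1] (8) [admin_console, session_fresh, quota_ok => role_admin]. ⇒ new: role_admin.
[2] (1) [session_fresh, role_admin => ip_allowlisted]; (4) [role_admin => elevated]. ⇒ new: ip_allowlisted, elevated.
[3] (3) [elevated => audit_required]. ⇒ new: audit_required.
[4] (7) [audit_required, quota_ok => can_invite]. ⇒ new: can_invite.
Closure: {admin_console, audit_required, can_invite, elevated, ip_allowlisted, quota_ok, restricted_mode, role_admin, session_fresh} — 9 facts.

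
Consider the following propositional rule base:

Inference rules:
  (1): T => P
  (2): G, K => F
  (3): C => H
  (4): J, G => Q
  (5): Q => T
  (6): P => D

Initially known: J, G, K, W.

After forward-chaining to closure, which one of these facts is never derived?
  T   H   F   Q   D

[1] (2) [G, K => F]; (4) [J, G => Q]. ⇒ new: F, Q.
[2] (5) [Q => T]. ⇒ new: T.
[3] (1) [T => P]. ⇒ new: P.
[4] (6) [P => D]. ⇒ new: D.
Derived: F (round 1), T (round 2), D (round 4), Q (round 1). H never appears in any round.

H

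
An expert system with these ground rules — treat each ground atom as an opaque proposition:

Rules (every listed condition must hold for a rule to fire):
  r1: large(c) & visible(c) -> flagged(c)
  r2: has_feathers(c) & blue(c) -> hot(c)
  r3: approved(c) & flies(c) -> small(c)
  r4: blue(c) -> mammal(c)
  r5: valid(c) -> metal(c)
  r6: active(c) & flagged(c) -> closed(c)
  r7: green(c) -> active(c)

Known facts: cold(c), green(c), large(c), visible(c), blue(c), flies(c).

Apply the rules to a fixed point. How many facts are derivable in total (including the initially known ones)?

Round 1 — r1, r4, r7, derive flagged(c), mammal(c), active(c).
Round 2 — r6, derive closed(c).
Closure: {active(c), blue(c), closed(c), cold(c), flagged(c), flies(c), green(c), large(c), mammal(c), visible(c)} — 10 facts.

10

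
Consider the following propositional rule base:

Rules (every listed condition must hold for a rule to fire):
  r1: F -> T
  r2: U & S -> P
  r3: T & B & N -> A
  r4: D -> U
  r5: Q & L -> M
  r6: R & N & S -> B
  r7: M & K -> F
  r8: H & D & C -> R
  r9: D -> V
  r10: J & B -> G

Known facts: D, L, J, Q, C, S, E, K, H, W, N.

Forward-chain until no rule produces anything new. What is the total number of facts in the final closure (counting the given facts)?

21

Round 1: r4 [D -> U]; r5 [Q & L -> M]; r8 [H & D & C -> R]; r9 [D -> V]. Adds U, M, R, V.
Round 2: r2 [U & S -> P]; r6 [R & N & S -> B]; r7 [M & K -> F]. Adds P, B, F.
Round 3: r1 [F -> T]; r10 [J & B -> G]. Adds T, G.
Round 4: r3 [T & B & N -> A]. Adds A.
Closure: {A, B, C, D, E, F, G, H, J, K, L, M, N, P, Q, R, S, T, U, V, W} — 21 facts.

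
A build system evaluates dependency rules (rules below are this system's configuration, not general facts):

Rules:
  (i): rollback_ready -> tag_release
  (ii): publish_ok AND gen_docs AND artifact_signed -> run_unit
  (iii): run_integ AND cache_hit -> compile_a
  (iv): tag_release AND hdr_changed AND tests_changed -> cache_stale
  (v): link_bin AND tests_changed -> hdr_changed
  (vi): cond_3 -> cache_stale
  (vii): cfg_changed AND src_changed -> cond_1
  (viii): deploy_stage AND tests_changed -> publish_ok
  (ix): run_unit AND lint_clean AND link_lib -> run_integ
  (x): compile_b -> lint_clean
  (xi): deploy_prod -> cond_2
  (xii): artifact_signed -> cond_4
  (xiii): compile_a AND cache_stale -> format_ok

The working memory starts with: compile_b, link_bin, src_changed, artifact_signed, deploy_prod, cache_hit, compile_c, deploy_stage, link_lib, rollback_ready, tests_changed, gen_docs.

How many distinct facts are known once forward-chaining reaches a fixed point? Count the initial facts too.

23

[1] (i) [rollback_ready -> tag_release]; (v) [link_bin AND tests_changed -> hdr_changed]; (viii) [deploy_stage AND tests_changed -> publish_ok]; (x) [compile_b -> lint_clean]; (xi) [deploy_prod -> cond_2]; (xii) [artifact_signed -> cond_4]. ⇒ new: tag_release, hdr_changed, publish_ok, lint_clean, cond_2, cond_4.
[2] (ii) [publish_ok AND gen_docs AND artifact_signed -> run_unit]; (iv) [tag_release AND hdr_changed AND tests_changed -> cache_stale]. ⇒ new: run_unit, cache_stale.
[3] (ix) [run_unit AND lint_clean AND link_lib -> run_integ]. ⇒ new: run_integ.
[4] (iii) [run_integ AND cache_hit -> compile_a]. ⇒ new: compile_a.
[5] (xiii) [compile_a AND cache_stale -> format_ok]. ⇒ new: format_ok.
Closure: {artifact_signed, cache_hit, cache_stale, compile_a, compile_b, compile_c, cond_2, cond_4, deploy_prod, deploy_stage, format_ok, gen_docs, hdr_changed, link_bin, link_lib, lint_clean, publish_ok, rollback_ready, run_integ, run_unit, src_changed, tag_release, tests_changed} — 23 facts.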